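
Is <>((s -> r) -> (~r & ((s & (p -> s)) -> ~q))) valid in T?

No, not valid

Tableau for the negation ~<>((s -> r) -> (~r & ((s & (p -> s)) -> ~q))):
1. ~<>((s -> r) -> (~r & ((s & (p -> s)) -> ~q))), 0
2. ~((s -> r) -> (~r & ((s & (p -> s)) -> ~q))), 0   [~<>-rule on 1 via 0R0]
3. s -> r, 0   [~->-rule on 2]
4. ~(~r & ((s & (p -> s)) -> ~q)), 0   [~->-rule on 2]
5. r, 0   [->-rule on 3 (branches; this branch)]
6. ~((s & (p -> s)) -> ~q), 0   [~&-rule on 4 (branches; this branch)]
7. s & (p -> s), 0   [~->-rule on 6]
8. q, 0   [~->-rule on 6]
9. s, 0   [&-rule on 7]
10. p -> s, 0   [&-rule on 7]
Accessibility: 0R0
The negation has an open branch (countermodel exists).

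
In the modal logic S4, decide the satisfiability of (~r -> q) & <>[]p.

1. (~r -> q) & <>[]p, 0
2. ~r -> q, 0
3. <>[]p, 0
4. q, 0
5. []p, 1
6. p, 1
Accessibility: 0R0, 0R1, 1R1

Satisfiable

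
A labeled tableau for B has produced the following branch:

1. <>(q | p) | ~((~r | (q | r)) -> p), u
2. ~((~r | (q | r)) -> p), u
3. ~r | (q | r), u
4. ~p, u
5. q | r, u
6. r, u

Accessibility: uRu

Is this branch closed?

There is no literal clash: for every atom and world, at most one sign appears.

Not closed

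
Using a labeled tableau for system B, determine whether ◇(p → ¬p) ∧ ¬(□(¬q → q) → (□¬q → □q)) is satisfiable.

1. ◇(p → ¬p) ∧ ¬(□(¬q → q) → (□¬q → □q)), 0
2. ◇(p → ¬p), 0
3. ¬(□(¬q → q) → (□¬q → □q)), 0
4. □(¬q → q), 0
5. ¬(□¬q → □q), 0
6. □¬q, 0
7. ¬□q, 0
8. ¬q → q, 0
9. ¬q, 0
10. q, 0
Accessibility: 0R0
Branch closes: q and ¬q both at 0.
All branches of the tableau close; one closing branch shown above.

Unsatisfiable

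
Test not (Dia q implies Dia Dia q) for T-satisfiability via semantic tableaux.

1. not (Dia q implies Dia Dia q), 0
2. Dia q, 0
3. not Dia Dia q, 0
4. not Dia q, 0
5. not q, 0
6. q, 1
7. not Dia q, 1
8. not q, 1
Accessibility: 0R0, 0R1, 1R1
Branch closes: q and not q both at 1.
Every branch closes; the branch above is one of them.

No, unsatisfiable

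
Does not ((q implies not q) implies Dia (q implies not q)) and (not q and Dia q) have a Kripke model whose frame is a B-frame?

1. not ((q implies not q) implies Dia (q implies not q)) and (not q and Dia q), w0
2. not ((q implies not q) implies Dia (q implies not q)), w0   [and-rule on 1]
3. not q and Dia q, w0   [and-rule on 1]
4. q implies not q, w0   [neg-implies-rule on 2]
5. not Dia (q implies not q), w0   [neg-implies-rule on 2]
6. not q, w0   [and-rule on 3]
7. Dia q, w0   [and-rule on 3]
8. not (q implies not q), w0   [neg-Dia-rule on 5 via w0Rw0]
9. q, w0   [neg-implies-rule on 8]
Accessibility: w0Rw0
Branch closes: q and not q both at w0.
Every branch closes; the branch above is one of them.

No, unsatisfiable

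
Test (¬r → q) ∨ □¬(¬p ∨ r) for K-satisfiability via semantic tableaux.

Satisfiable (open branch found)

1. (¬r → q) ∨ □¬(¬p ∨ r), 0
2. □¬(¬p ∨ r), 0   [∨-rule on 1 (branches; this branch)]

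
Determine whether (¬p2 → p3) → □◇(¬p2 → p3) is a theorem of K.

Tableau for the negation ¬((¬p2 → p3) → □◇(¬p2 → p3)):
1. ¬((¬p2 → p3) → □◇(¬p2 → p3)), w0
2. ¬p2 → p3, w0   [¬→-rule on 1]
3. ¬□◇(¬p2 → p3), w0   [¬→-rule on 1]
4. p3, w0   [→-rule on 2 (branches; this branch)]
5. ¬◇(¬p2 → p3), w1   [¬□-rule on 3: fresh world w1, w0Rw1]
Accessibility: w0Rw1
The negation has an open branch (countermodel exists).

Not valid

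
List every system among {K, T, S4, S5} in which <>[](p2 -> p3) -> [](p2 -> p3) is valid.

S5

S4-tableau for the negation ~(<>[](p2 -> p3) -> [](p2 -> p3)):
1. ~(<>[](p2 -> p3) -> [](p2 -> p3)), w0
2. <>[](p2 -> p3), w0
3. ~[](p2 -> p3), w0
4. [](p2 -> p3), w1
5. p2 -> p3, w1
6. p3, w1
7. ~(p2 -> p3), w2
8. p2, w2
9. ~p3, w2
Accessibility: w0Rw0, w0Rw1, w0Rw2, w1Rw1, w2Rw2
Complete open branch: countermodel on an S4-frame, so not valid in S4, nor in K, T (the same frame is also a K-frame and a T-frame).
S5-tableau for the negation ~(<>[](p2 -> p3) -> [](p2 -> p3)):
1. ~(<>[](p2 -> p3) -> [](p2 -> p3)), w0
2. <>[](p2 -> p3), w0
3. ~[](p2 -> p3), w0
4. [](p2 -> p3), w1
5. p2 -> p3, w0
6. p2 -> p3, w1
7. p3, w0
8. p3, w1
9. ~(p2 -> p3), w2
10. p2, w2
11. ~p3, w2
12. p2 -> p3, w2
13. p3, w2
Accessibility: w0Rw0, w0Rw1, w0Rw2, w1Rw0, w1Rw1, w1Rw2, w2Rw0, w2Rw1, w2Rw2
Branch closes: p3 and ~p3 both at w2.
Every branch closes (one shown): valid in S5.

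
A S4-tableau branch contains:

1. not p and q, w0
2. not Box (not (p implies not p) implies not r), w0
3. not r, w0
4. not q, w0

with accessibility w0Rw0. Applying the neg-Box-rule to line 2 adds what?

a fresh world w1 with w0Rw1, and not (not (p implies not p) implies not r) at w1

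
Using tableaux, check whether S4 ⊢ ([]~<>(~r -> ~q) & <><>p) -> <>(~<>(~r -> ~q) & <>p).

Tableau for the negation ~(([]~<>(~r -> ~q) & <><>p) -> <>(~<>(~r -> ~q) & <>p)):
1. ~(([]~<>(~r -> ~q) & <><>p) -> <>(~<>(~r -> ~q) & <>p)), u
2. []~<>(~r -> ~q) & <><>p, u
3. ~<>(~<>(~r -> ~q) & <>p), u
4. []~<>(~r -> ~q), u
5. <><>p, u
6. ~(~<>(~r -> ~q) & <>p), u
7. ~<>(~r -> ~q), u
8. ~(~r -> ~q), u
9. ~r, u
10. q, u
11. ~<>p, u
12. ~p, u
13. <>p, v
14. ~(~<>(~r -> ~q) & <>p), v
15. ~<>(~r -> ~q), v
16. ~(~r -> ~q), v
17. ~r, v
18. q, v
19. ~p, v
20. ~<>p, v
21. p, w
22. ~(~<>(~r -> ~q) & <>p), w
23. ~<>(~r -> ~q), w
24. ~(~r -> ~q), w
25. ~r, w
26. q, w
27. ~p, w
Accessibility: uRu, uRv, uRw, vRv, vRw, wRw
Branch closes: p and ~p both at w.
Every branch of the negation's tableau closes; the branch above is one of them.

Yes, valid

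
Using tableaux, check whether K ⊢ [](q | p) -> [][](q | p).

Tableau for the negation ~([](q | p) -> [][](q | p)):
1. ~([](q | p) -> [][](q | p)), 0
2. [](q | p), 0
3. ~[][](q | p), 0
4. ~[](q | p), 1
5. q | p, 1
6. p, 1
7. ~(q | p), 2
8. ~q, 2
9. ~p, 2
Accessibility: 0R1, 1R2
The negation has an open branch (countermodel exists).

Invalid (countermodel exists)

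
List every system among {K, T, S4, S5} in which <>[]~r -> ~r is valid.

S5

S4-tableau for the negation ~(<>[]~r -> ~r):
1. ~(<>[]~r -> ~r), 0
2. <>[]~r, 0   [~->-rule on 1]
3. r, 0   [~->-rule on 1]
4. []~r, 1   [<>-rule on 2: fresh world 1, 0R1]
5. ~r, 1   [[]-rule on 4 via 1R1]
Accessibility: 0R0, 0R1, 1R1
Complete open branch: countermodel on an S4-frame, so not valid in S4, nor in K, T (the same frame is also a K-frame and a T-frame).
S5-tableau for the negation ~(<>[]~r -> ~r):
1. ~(<>[]~r -> ~r), 0
2. <>[]~r, 0   [~->-rule on 1]
3. r, 0   [~->-rule on 1]
4. []~r, 1   [<>-rule on 2: fresh world 1, 0R1]
5. ~r, 0   [[]-rule on 4 via 1R0]
Accessibility: 0R0, 0R1, 1R0, 1R1
Branch closes: r and ~r both at 0.
Every branch closes (one shown): valid in S5.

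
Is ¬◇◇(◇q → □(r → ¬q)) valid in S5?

No, not valid

Tableau for the negation ◇◇(◇q → □(r → ¬q)):
1. ◇◇(◇q → □(r → ¬q)), u
2. ◇(◇q → □(r → ¬q)), v   [◇-rule on 1: fresh world v, uRv]
3. ◇q → □(r → ¬q), w   [◇-rule on 2: fresh world w, vRw]
4. □(r → ¬q), w   [→-rule on 3 (branches; this branch)]
5. r → ¬q, u   [□-rule on 4 via wRu]
6. r → ¬q, v   [□-rule on 4 via wRv]
7. r → ¬q, w   [□-rule on 4 via wRw]
8. ¬q, u   [→-rule on 5 (branches; this branch)]
9. ¬q, v   [→-rule on 6 (branches; this branch)]
10. ¬q, w   [→-rule on 7 (branches; this branch)]
Accessibility: uRu, uRv, uRw, vRu, vRv, vRw, wRu, wRv, wRw
The negation has an open branch (countermodel exists).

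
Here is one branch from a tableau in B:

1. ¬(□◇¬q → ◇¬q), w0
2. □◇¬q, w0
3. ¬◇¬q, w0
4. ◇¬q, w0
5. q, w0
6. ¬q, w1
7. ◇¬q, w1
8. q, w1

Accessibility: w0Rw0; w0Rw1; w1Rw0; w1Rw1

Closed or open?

Both q and ¬q appear at w1.

Yes, closed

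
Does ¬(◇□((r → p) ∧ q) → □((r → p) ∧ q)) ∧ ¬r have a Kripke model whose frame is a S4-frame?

Satisfiable

1. ¬(◇□((r → p) ∧ q) → □((r → p) ∧ q)) ∧ ¬r, w0
2. ¬(◇□((r → p) ∧ q) → □((r → p) ∧ q)), w0
3. ¬r, w0
4. ◇□((r → p) ∧ q), w0
5. ¬□((r → p) ∧ q), w0
6. □((r → p) ∧ q), w1
7. (r → p) ∧ q, w1
8. r → p, w1
9. q, w1
10. p, w1
11. ¬((r → p) ∧ q), w2
12. ¬q, w2
Accessibility: w0Rw0, w0Rw1, w0Rw2, w1Rw1, w2Rw2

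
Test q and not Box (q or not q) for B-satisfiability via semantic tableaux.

1. q and not Box (q or not q), u
2. q, u
3. not Box (q or not q), u
4. not (q or not q), v
5. not q, v
6. q, v
Accessibility: uRu, uRv, vRu, vRv
Branch closes: q and not q both at v.
(One branch shown.) All branches close.

No, unsatisfiable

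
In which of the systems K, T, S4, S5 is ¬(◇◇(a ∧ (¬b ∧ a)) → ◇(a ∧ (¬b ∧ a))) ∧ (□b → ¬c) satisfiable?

S4-tableau for the formula:
1. ¬(◇◇(a ∧ (¬b ∧ a)) → ◇(a ∧ (¬b ∧ a))) ∧ (□b → ¬c), u
2. ¬(◇◇(a ∧ (¬b ∧ a)) → ◇(a ∧ (¬b ∧ a))), u   [∧-rule on 1]
3. □b → ¬c, u   [∧-rule on 1]
4. ◇◇(a ∧ (¬b ∧ a)), u   [¬→-rule on 2]
5. ¬◇(a ∧ (¬b ∧ a)), u   [¬→-rule on 2]
6. ¬(a ∧ (¬b ∧ a)), u   [¬◇-rule on 5 via uRu]
7. ¬□b, u   [→-rule on 3 (branches; this branch)]
8. ¬(¬b ∧ a), u   [¬∧-rule on 6 (branches; this branch)]
9. ¬a, u   [¬∧-rule on 8 (branches; this branch)]
10. ◇(a ∧ (¬b ∧ a)), v   [◇-rule on 4: fresh world v, uRv]
11. ¬(a ∧ (¬b ∧ a)), v   [¬◇-rule on 5 via uRv]
12. ¬(¬b ∧ a), v   [¬∧-rule on 11 (branches; this branch)]
13. ¬a, v   [¬∧-rule on 12 (branches; this branch)]
14. ¬b, w   [¬□-rule on 7: fresh world w, uRw]
15. ¬(a ∧ (¬b ∧ a)), w   [¬◇-rule on 5 via uRw]
16. ¬(¬b ∧ a), w   [¬∧-rule on 15 (branches; this branch)]
17. ¬a, w   [¬∧-rule on 16 (branches; this branch)]
18. a ∧ (¬b ∧ a), x   [◇-rule on 10: fresh world x, vRx]
19. a, x   [∧-rule on 18]
20. ¬b ∧ a, x   [∧-rule on 18]
21. ¬b, x   [∧-rule on 20]
22. ¬(a ∧ (¬b ∧ a)), x   [¬◇-rule on 5 via uRx]
23. ¬(¬b ∧ a), x   [¬∧-rule on 22 (branches; this branch)]
24. ¬a, x   [¬∧-rule on 23 (branches; this branch)]
Accessibility: uRu, uRv, uRw, uRx, vRv, vRx, wRw, xRx
Branch closes: a and ¬a both at x.
Every branch closes (one shown): unsatisfiable in S4, hence also in S5 (every S5-frame is an S4-frame).
T-tableau for the formula:
1. ¬(◇◇(a ∧ (¬b ∧ a)) → ◇(a ∧ (¬b ∧ a))) ∧ (□b → ¬c), u
2. ¬(◇◇(a ∧ (¬b ∧ a)) → ◇(a ∧ (¬b ∧ a))), u   [∧-rule on 1]
3. □b → ¬c, u   [∧-rule on 1]
4. ◇◇(a ∧ (¬b ∧ a)), u   [¬→-rule on 2]
5. ¬◇(a ∧ (¬b ∧ a)), u   [¬→-rule on 2]
6. ¬(a ∧ (¬b ∧ a)), u   [¬◇-rule on 5 via uRu]
7. ¬c, u   [→-rule on 3 (branches; this branch)]
8. ¬(¬b ∧ a), u   [¬∧-rule on 6 (branches; this branch)]
9. ¬a, u   [¬∧-rule on 8 (branches; this branch)]
10. ◇(a ∧ (¬b ∧ a)), v   [◇-rule on 4: fresh world v, uRv]
11. ¬(a ∧ (¬b ∧ a)), v   [¬◇-rule on 5 via uRv]
12. ¬(¬b ∧ a), v   [¬∧-rule on 11 (branches; this branch)]
13. ¬a, v   [¬∧-rule on 12 (branches; this branch)]
14. a ∧ (¬b ∧ a), w   [◇-rule on 10: fresh world w, vRw]
15. a, w   [∧-rule on 14]
16. ¬b ∧ a, w   [∧-rule on 14]
17. ¬b, w   [∧-rule on 16]
Accessibility: uRu, uRv, vRv, vRw, wRw
Complete open branch: satisfiable in T, hence also in K (this T-model is also a K-model).

K, T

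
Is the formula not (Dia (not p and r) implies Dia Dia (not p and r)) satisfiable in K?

1. not (Dia (not p and r) implies Dia Dia (not p and r)), w0
2. Dia (not p and r), w0
3. not Dia Dia (not p and r), w0
4. not p and r, w1
5. not p, w1
6. r, w1
7. not Dia (not p and r), w1
Accessibility: w0Rw1

Yes, satisfiable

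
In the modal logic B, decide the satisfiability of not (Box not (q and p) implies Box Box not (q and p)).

Satisfiable

1. not (Box not (q and p) implies Box Box not (q and p)), w0
2. Box not (q and p), w0
3. not Box Box not (q and p), w0
4. not (q and p), w0
5. not p, w0
6. not Box not (q and p), w1
7. not (q and p), w1
8. not p, w1
9. q and p, w2
10. q, w2
11. p, w2
Accessibility: w0Rw0, w0Rw1, w1Rw0, w1Rw1, w1Rw2, w2Rw1, w2Rw2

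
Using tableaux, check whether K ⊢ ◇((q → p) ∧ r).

Not valid

Tableau for the negation ¬◇((q → p) ∧ r):
1. ¬◇((q → p) ∧ r), w0
The negation has an open branch (countermodel exists).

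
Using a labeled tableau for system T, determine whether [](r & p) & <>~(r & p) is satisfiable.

Unsatisfiable (every branch closes)

1. [](r & p) & <>~(r & p), 0
2. [](r & p), 0
3. <>~(r & p), 0
4. r & p, 0
5. r, 0
6. p, 0
7. ~(r & p), 1
8. r & p, 1
9. r, 1
10. p, 1
11. ~p, 1
Accessibility: 0R0, 0R1, 1R1
Branch closes: p and ~p both at 1.
Every branch closes; the branch above is one of them.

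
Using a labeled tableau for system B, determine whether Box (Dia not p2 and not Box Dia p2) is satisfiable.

1. Box (Dia not p2 and not Box Dia p2), w0
2. Dia not p2 and not Box Dia p2, w0   [Box-rule on 1 via w0Rw0]
3. Dia not p2, w0   [and-rule on 2]
4. not Box Dia p2, w0   [and-rule on 2]
5. not p2, w1   [Dia-rule on 3: fresh world w1, w0Rw1]
6. Dia not p2 and not Box Dia p2, w1   [Box-rule on 1 via w0Rw1]
7. Dia not p2, w1   [and-rule on 6]
8. not Box Dia p2, w1   [and-rule on 6]
9. not Dia p2, w2   [neg-Box-rule on 4: fresh world w2, w0Rw2]
10. Dia not p2 and not Box Dia p2, w2   [Box-rule on 1 via w0Rw2]
11. Dia not p2, w2   [and-rule on 10]
12. not Box Dia p2, w2   [and-rule on 10]
13. not p2, w0   [neg-Dia-rule on 9 via w2Rw0]
14. not p2, w2   [neg-Dia-rule on 9 via w2Rw2]
15. not p2, w3   [Dia-rule on 7: fresh world w3, w1Rw3]
16. not Dia p2, w4   [neg-Box-rule on 8: fresh world w4, w1Rw4]
17. not p2, w4   [neg-Dia-rule on 16 via w4Rw4]
18. not p2, w5   [Dia-rule on 11: fresh world w5, w2Rw5]
19. not Dia p2, w6   [neg-Box-rule on 12: fresh world w6, w2Rw6]
20. not p2, w6   [neg-Dia-rule on 9 via w2Rw6]
Accessibility: w0Rw0, w0Rw1, w0Rw2, w1Rw0, w1Rw1, w1Rw3, w1Rw4, w2Rw0, w2Rw2, w2Rw5, w2Rw6, w3Rw1, w3Rw3, w4Rw1, w4Rw4, w5Rw2, w5Rw5, w6Rw2, w6Rw6

Satisfiable (open branch found)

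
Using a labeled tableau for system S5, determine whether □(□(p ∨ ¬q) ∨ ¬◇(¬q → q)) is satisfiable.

1. □(□(p ∨ ¬q) ∨ ¬◇(¬q → q)), w0
2. □(p ∨ ¬q) ∨ ¬◇(¬q → q), w0   [□-rule on 1 via w0Rw0]
3. ¬◇(¬q → q), w0   [∨-rule on 2 (branches; this branch)]
4. ¬(¬q → q), w0   [¬◇-rule on 3 via w0Rw0]
5. ¬q, w0   [¬→-rule on 4]
Accessibility: w0Rw0

Yes, satisfiable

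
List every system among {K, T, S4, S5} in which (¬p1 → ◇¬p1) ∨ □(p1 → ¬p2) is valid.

T, S4, S5

T-tableau for the negation ¬((¬p1 → ◇¬p1) ∨ □(p1 → ¬p2)):
1. ¬((¬p1 → ◇¬p1) ∨ □(p1 → ¬p2)), w0
2. ¬(¬p1 → ◇¬p1), w0
3. ¬□(p1 → ¬p2), w0
4. ¬p1, w0
5. ¬◇¬p1, w0
6. p1, w0
Accessibility: w0Rw0
Branch closes: p1 and ¬p1 both at w0.
Every branch closes (one shown): valid in T, hence also in S4, S5 (every theorem of T is a theorem of S4 and S5).
K-tableau for the negation ¬((¬p1 → ◇¬p1) ∨ □(p1 → ¬p2)):
1. ¬((¬p1 → ◇¬p1) ∨ □(p1 → ¬p2)), w0
2. ¬(¬p1 → ◇¬p1), w0
3. ¬□(p1 → ¬p2), w0
4. ¬p1, w0
5. ¬◇¬p1, w0
6. ¬(p1 → ¬p2), w1
7. p1, w1
8. p2, w1
Accessibility: w0Rw1
Complete open branch: countermodel on a K-frame, so not valid in K.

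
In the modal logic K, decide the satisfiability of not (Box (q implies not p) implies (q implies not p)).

Yes, satisfiable

1. not (Box (q implies not p) implies (q implies not p)), u
2. Box (q implies not p), u
3. not (q implies not p), u
4. q, u
5. p, u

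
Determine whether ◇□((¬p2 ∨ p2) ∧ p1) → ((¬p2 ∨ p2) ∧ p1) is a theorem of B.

Tableau for the negation ¬(◇□((¬p2 ∨ p2) ∧ p1) → ((¬p2 ∨ p2) ∧ p1)):
1. ¬(◇□((¬p2 ∨ p2) ∧ p1) → ((¬p2 ∨ p2) ∧ p1)), u
2. ◇□((¬p2 ∨ p2) ∧ p1), u   [¬→-rule on 1]
3. ¬((¬p2 ∨ p2) ∧ p1), u   [¬→-rule on 1]
4. ¬p1, u   [¬∧-rule on 3 (branches; this branch)]
5. □((¬p2 ∨ p2) ∧ p1), v   [◇-rule on 2: fresh world v, uRv]
6. (¬p2 ∨ p2) ∧ p1, u   [□-rule on 5 via vRu]
7. ¬p2 ∨ p2, u   [∧-rule on 6]
8. p1, u   [∧-rule on 6]
Accessibility: uRu, uRv, vRu, vRv
Branch closes: p1 and ¬p1 both at u.
Every branch of the negation's tableau closes; the branch above is one of them.

Yes, valid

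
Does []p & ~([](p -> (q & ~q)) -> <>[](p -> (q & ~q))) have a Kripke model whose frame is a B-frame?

1. []p & ~([](p -> (q & ~q)) -> <>[](p -> (q & ~q))), 0
2. []p, 0
3. ~([](p -> (q & ~q)) -> <>[](p -> (q & ~q))), 0
4. [](p -> (q & ~q)), 0
5. ~<>[](p -> (q & ~q)), 0
6. p, 0
7. p -> (q & ~q), 0
8. ~[](p -> (q & ~q)), 0
9. q & ~q, 0
10. q, 0
11. ~q, 0
Accessibility: 0R0
Branch closes: q and ~q both at 0.
Every branch closes; the branch above is one of them.

Unsatisfiable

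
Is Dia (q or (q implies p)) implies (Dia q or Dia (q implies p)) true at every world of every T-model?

Valid in T

Tableau for the negation not (Dia (q or (q implies p)) implies (Dia q or Dia (q implies p))):
1. not (Dia (q or (q implies p)) implies (Dia q or Dia (q implies p))), 0
2. Dia (q or (q implies p)), 0
3. not (Dia q or Dia (q implies p)), 0
4. not Dia q, 0
5. not Dia (q implies p), 0
6. not q, 0
7. not (q implies p), 0
8. q, 0
9. not p, 0
Accessibility: 0R0
Branch closes: q and not q both at 0.
All branches of the negation close; one closing branch shown above.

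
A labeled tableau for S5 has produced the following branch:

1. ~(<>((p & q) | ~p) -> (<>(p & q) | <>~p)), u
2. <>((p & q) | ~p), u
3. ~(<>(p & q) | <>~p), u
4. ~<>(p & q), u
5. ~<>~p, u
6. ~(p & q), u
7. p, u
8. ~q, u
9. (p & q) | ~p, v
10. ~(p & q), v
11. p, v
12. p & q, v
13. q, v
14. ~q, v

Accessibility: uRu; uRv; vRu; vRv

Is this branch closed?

Closed

Both q and ~q appear at v.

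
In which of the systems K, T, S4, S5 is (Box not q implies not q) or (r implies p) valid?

T, S4, S5

K-tableau for the negation not ((Box not q implies not q) or (r implies p)):
1. not ((Box not q implies not q) or (r implies p)), w0
2. not (Box not q implies not q), w0
3. not (r implies p), w0
4. Box not q, w0
5. q, w0
6. r, w0
7. not p, w0
Complete open branch: countermodel on a K-frame, so not valid in K.
T-tableau for the negation not ((Box not q implies not q) or (r implies p)):
1. not ((Box not q implies not q) or (r implies p)), w0
2. not (Box not q implies not q), w0
3. not (r implies p), w0
4. Box not q, w0
5. q, w0
6. r, w0
7. not p, w0
8. not q, w0
Accessibility: w0Rw0
Branch closes: q and not q both at w0.
Every branch closes (one shown): valid in T, hence also in S4, S5 (every theorem of T is a theorem of S4 and S5).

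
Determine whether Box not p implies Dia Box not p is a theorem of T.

Valid

Tableau for the negation not (Box not p implies Dia Box not p):
1. not (Box not p implies Dia Box not p), w0
2. Box not p, w0   [neg-implies-rule on 1]
3. not Dia Box not p, w0   [neg-implies-rule on 1]
4. not p, w0   [Box-rule on 2 via w0Rw0]
5. not Box not p, w0   [neg-Dia-rule on 3 via w0Rw0]
6. p, w1   [neg-Box-rule on 5: fresh world w1, w0Rw1]
7. not p, w1   [Box-rule on 2 via w0Rw1]
Accessibility: w0Rw0, w0Rw1, w1Rw1
Branch closes: p and not p both at w1.
Every branch of the negation's tableau closes; the branch above is one of them.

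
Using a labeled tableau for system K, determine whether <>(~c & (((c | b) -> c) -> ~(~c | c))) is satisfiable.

Satisfiable

1. <>(~c & (((c | b) -> c) -> ~(~c | c))), 0
2. ~c & (((c | b) -> c) -> ~(~c | c)), 1   [<>-rule on 1: fresh world 1, 0R1]
3. ~c, 1   [&-rule on 2]
4. ((c | b) -> c) -> ~(~c | c), 1   [&-rule on 2]
5. ~((c | b) -> c), 1   [->-rule on 4 (branches; this branch)]
6. c | b, 1   [~->-rule on 5]
7. b, 1   [|-rule on 6 (branches; this branch)]
Accessibility: 0R1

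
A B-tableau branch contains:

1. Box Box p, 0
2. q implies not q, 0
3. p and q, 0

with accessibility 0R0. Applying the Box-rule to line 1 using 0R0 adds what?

Box p, 0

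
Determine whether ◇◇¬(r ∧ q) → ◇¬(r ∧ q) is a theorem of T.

Invalid (countermodel exists)

Tableau for the negation ¬(◇◇¬(r ∧ q) → ◇¬(r ∧ q)):
1. ¬(◇◇¬(r ∧ q) → ◇¬(r ∧ q)), w0
2. ◇◇¬(r ∧ q), w0
3. ¬◇¬(r ∧ q), w0
4. r ∧ q, w0
5. r, w0
6. q, w0
7. ◇¬(r ∧ q), w1
8. r ∧ q, w1
9. r, w1
10. q, w1
11. ¬(r ∧ q), w2
12. ¬q, w2
Accessibility: w0Rw0, w0Rw1, w1Rw1, w1Rw2, w2Rw2
The negation has an open branch (countermodel exists).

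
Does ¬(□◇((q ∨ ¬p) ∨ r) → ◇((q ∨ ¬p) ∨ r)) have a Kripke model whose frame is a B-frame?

No, unsatisfiable

1. ¬(□◇((q ∨ ¬p) ∨ r) → ◇((q ∨ ¬p) ∨ r)), w0
2. □◇((q ∨ ¬p) ∨ r), w0
3. ¬◇((q ∨ ¬p) ∨ r), w0
4. ◇((q ∨ ¬p) ∨ r), w0
5. ¬((q ∨ ¬p) ∨ r), w0
6. ¬(q ∨ ¬p), w0
7. ¬r, w0
8. ¬q, w0
9. p, w0
10. (q ∨ ¬p) ∨ r, w1
11. ◇((q ∨ ¬p) ∨ r), w1
12. ¬((q ∨ ¬p) ∨ r), w1
13. ¬(q ∨ ¬p), w1
14. ¬r, w1
15. ¬q, w1
16. p, w1
17. q ∨ ¬p, w1
18. ¬p, w1
Accessibility: w0Rw0, w0Rw1, w1Rw0, w1Rw1
Branch closes: p and ¬p both at w1.
All branches of the tableau close; one closing branch shown above.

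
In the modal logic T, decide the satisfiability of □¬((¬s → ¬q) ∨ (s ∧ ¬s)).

Satisfiable (open branch found)

1. □¬((¬s → ¬q) ∨ (s ∧ ¬s)), u
2. ¬((¬s → ¬q) ∨ (s ∧ ¬s)), u
3. ¬(¬s → ¬q), u
4. ¬(s ∧ ¬s), u
5. ¬s, u
6. q, u
Accessibility: uRu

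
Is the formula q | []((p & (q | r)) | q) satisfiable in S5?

Satisfiable (open branch found)

1. q | []((p & (q | r)) | q), w0
2. []((p & (q | r)) | q), w0
3. (p & (q | r)) | q, w0
4. q, w0
Accessibility: w0Rw0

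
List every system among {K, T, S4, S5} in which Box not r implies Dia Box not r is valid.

T-tableau for the negation not (Box not r implies Dia Box not r):
1. not (Box not r implies Dia Box not r), 0
2. Box not r, 0   [neg-implies-rule on 1]
3. not Dia Box not r, 0   [neg-implies-rule on 1]
4. not r, 0   [Box-rule on 2 via 0R0]
5. not Box not r, 0   [neg-Dia-rule on 3 via 0R0]
6. r, 1   [neg-Box-rule on 5: fresh world 1, 0R1]
7. not r, 1   [Box-rule on 2 via 0R1]
Accessibility: 0R0, 0R1, 1R1
Branch closes: r and not r both at 1.
Every branch closes (one shown): valid in T, hence also in S4, S5 (every theorem of T is a theorem of S4 and S5).
K-tableau for the negation not (Box not r implies Dia Box not r):
1. not (Box not r implies Dia Box not r), 0
2. Box not r, 0   [neg-implies-rule on 1]
3. not Dia Box not r, 0   [neg-implies-rule on 1]
Complete open branch: countermodel on a K-frame, so not valid in K.

T, S4, S5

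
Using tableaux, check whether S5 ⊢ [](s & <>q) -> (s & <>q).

Tableau for the negation ~([](s & <>q) -> (s & <>q)):
1. ~([](s & <>q) -> (s & <>q)), 0
2. [](s & <>q), 0
3. ~(s & <>q), 0
4. s & <>q, 0
5. s, 0
6. <>q, 0
7. ~<>q, 0
8. ~q, 0
9. q, 1
10. s & <>q, 1
11. s, 1
12. <>q, 1
13. ~q, 1
Accessibility: 0R0, 0R1, 1R0, 1R1
Branch closes: q and ~q both at 1.
All branches of the negation close; one closing branch shown above.

Valid in S5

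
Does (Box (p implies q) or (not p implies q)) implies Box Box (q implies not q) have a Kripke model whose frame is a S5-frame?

1. (Box (p implies q) or (not p implies q)) implies Box Box (q implies not q), w0
2. Box Box (q implies not q), w0
3. Box (q implies not q), w0
4. q implies not q, w0
5. not q, w0
Accessibility: w0Rw0

Satisfiable (open branch found)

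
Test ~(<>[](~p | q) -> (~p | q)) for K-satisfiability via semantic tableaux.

Yes, satisfiable

1. ~(<>[](~p | q) -> (~p | q)), u
2. <>[](~p | q), u
3. ~(~p | q), u
4. p, u
5. ~q, u
6. [](~p | q), v
Accessibility: uRv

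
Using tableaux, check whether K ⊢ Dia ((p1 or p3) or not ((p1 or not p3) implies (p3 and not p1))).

Not valid

Tableau for the negation not Dia ((p1 or p3) or not ((p1 or not p3) implies (p3 and not p1))):
1. not Dia ((p1 or p3) or not ((p1 or not p3) implies (p3 and not p1))), w0
The negation has an open branch (countermodel exists).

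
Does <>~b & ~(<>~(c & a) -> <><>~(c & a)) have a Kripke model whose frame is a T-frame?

No, unsatisfiable

1. <>~b & ~(<>~(c & a) -> <><>~(c & a)), u
2. <>~b, u
3. ~(<>~(c & a) -> <><>~(c & a)), u
4. <>~(c & a), u
5. ~<><>~(c & a), u
6. ~<>~(c & a), u
7. c & a, u
8. c, u
9. a, u
10. ~b, v
11. ~<>~(c & a), v
12. c & a, v
13. c, v
14. a, v
15. ~(c & a), w
16. ~<>~(c & a), w
17. c & a, w
18. c, w
19. a, w
20. ~a, w
Accessibility: uRu, uRv, uRw, vRv, wRw
Branch closes: a and ~a both at w.
Every branch closes; the branch above is one of them.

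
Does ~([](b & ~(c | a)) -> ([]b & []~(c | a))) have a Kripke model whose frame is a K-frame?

1. ~([](b & ~(c | a)) -> ([]b & []~(c | a))), 0
2. [](b & ~(c | a)), 0   [~->-rule on 1]
3. ~([]b & []~(c | a)), 0   [~->-rule on 1]
4. ~[]~(c | a), 0   [~&-rule on 3 (branches; this branch)]
5. c | a, 1   [~[]-rule on 4: fresh world 1, 0R1]
6. b & ~(c | a), 1   [[]-rule on 2 via 0R1]
7. b, 1   [&-rule on 6]
8. ~(c | a), 1   [&-rule on 6]
9. ~c, 1   [~|-rule on 8]
10. ~a, 1   [~|-rule on 8]
11. a, 1   [|-rule on 5 (branches; this branch)]
Accessibility: 0R1
Branch closes: a and ~a both at 1.
Every branch closes; the branch above is one of them.

No, unsatisfiable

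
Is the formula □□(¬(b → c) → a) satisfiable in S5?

Yes, satisfiable

1. □□(¬(b → c) → a), u
2. □(¬(b → c) → a), u
3. ¬(b → c) → a, u
4. a, u
Accessibility: uRu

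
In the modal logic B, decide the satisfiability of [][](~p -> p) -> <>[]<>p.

Yes, satisfiable

1. [][](~p -> p) -> <>[]<>p, w0
2. <>[]<>p, w0
3. []<>p, w1
4. <>p, w0
5. <>p, w1
6. p, w2
7. p, w3
8. <>p, w3
9. p, w4
Accessibility: w0Rw0, w0Rw1, w0Rw2, w1Rw0, w1Rw1, w1Rw3, w2Rw0, w2Rw2, w3Rw1, w3Rw3, w3Rw4, w4Rw3, w4Rw4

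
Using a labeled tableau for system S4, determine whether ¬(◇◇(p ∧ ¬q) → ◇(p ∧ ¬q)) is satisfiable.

Unsatisfiable (every branch closes)

1. ¬(◇◇(p ∧ ¬q) → ◇(p ∧ ¬q)), u
2. ◇◇(p ∧ ¬q), u   [¬→-rule on 1]
3. ¬◇(p ∧ ¬q), u   [¬→-rule on 1]
4. ¬(p ∧ ¬q), u   [¬◇-rule on 3 via uRu]
5. q, u   [¬∧-rule on 4 (branches; this branch)]
6. ◇(p ∧ ¬q), v   [◇-rule on 2: fresh world v, uRv]
7. ¬(p ∧ ¬q), v   [¬◇-rule on 3 via uRv]
8. q, v   [¬∧-rule on 7 (branches; this branch)]
9. p ∧ ¬q, w   [◇-rule on 6: fresh world w, vRw]
10. p, w   [∧-rule on 9]
11. ¬q, w   [∧-rule on 9]
12. ¬(p ∧ ¬q), w   [¬◇-rule on 3 via uRw]
13. q, w   [¬∧-rule on 12 (branches; this branch)]
Accessibility: uRu, uRv, uRw, vRv, vRw, wRw
Branch closes: q and ¬q both at w.
(One branch shown.) All branches close.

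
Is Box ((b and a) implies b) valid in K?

Tableau for the negation not Box ((b and a) implies b):
1. not Box ((b and a) implies b), u
2. not ((b and a) implies b), v   [neg-Box-rule on 1: fresh world v, uRv]
3. b and a, v   [neg-implies-rule on 2]
4. not b, v   [neg-implies-rule on 2]
5. b, v   [and-rule on 3]
6. a, v   [and-rule on 3]
Accessibility: uRv
Branch closes: b and not b both at v.
All branches of the negation close; one closing branch shown above.

Valid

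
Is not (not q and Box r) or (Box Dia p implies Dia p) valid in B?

Yes, valid

Tableau for the negation not (not (not q and Box r) or (Box Dia p implies Dia p)):
1. not (not (not q and Box r) or (Box Dia p implies Dia p)), 0
2. not q and Box r, 0   [neg-or-rule on 1]
3. not (Box Dia p implies Dia p), 0   [neg-or-rule on 1]
4. not q, 0   [and-rule on 2]
5. Box r, 0   [and-rule on 2]
6. Box Dia p, 0   [neg-implies-rule on 3]
7. not Dia p, 0   [neg-implies-rule on 3]
8. r, 0   [Box-rule on 5 via 0R0]
9. Dia p, 0   [Box-rule on 6 via 0R0]
10. not p, 0   [neg-Dia-rule on 7 via 0R0]
11. p, 1   [Dia-rule on 9: fresh world 1, 0R1]
12. r, 1   [Box-rule on 5 via 0R1]
13. Dia p, 1   [Box-rule on 6 via 0R1]
14. not p, 1   [neg-Dia-rule on 7 via 0R1]
Accessibility: 0R0, 0R1, 1R0, 1R1
Branch closes: p and not p both at 1.
Every branch of the negation's tableau closes; the branch above is one of them.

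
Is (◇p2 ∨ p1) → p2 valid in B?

Tableau for the negation ¬((◇p2 ∨ p1) → p2):
1. ¬((◇p2 ∨ p1) → p2), 0
2. ◇p2 ∨ p1, 0
3. ¬p2, 0
4. p1, 0
Accessibility: 0R0
The negation has an open branch (countermodel exists).

Invalid (countermodel exists)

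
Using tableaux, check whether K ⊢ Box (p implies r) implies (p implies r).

Not valid

Tableau for the negation not (Box (p implies r) implies (p implies r)):
1. not (Box (p implies r) implies (p implies r)), 0
2. Box (p implies r), 0
3. not (p implies r), 0
4. p, 0
5. not r, 0
The negation has an open branch (countermodel exists).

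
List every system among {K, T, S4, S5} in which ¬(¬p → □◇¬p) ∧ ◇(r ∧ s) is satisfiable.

K, T, S4

S5-tableau for the formula:
1. ¬(¬p → □◇¬p) ∧ ◇(r ∧ s), 0
2. ¬(¬p → □◇¬p), 0   [∧-rule on 1]
3. ◇(r ∧ s), 0   [∧-rule on 1]
4. ¬p, 0   [¬→-rule on 2]
5. ¬□◇¬p, 0   [¬→-rule on 2]
6. r ∧ s, 1   [◇-rule on 3: fresh world 1, 0R1]
7. r, 1   [∧-rule on 6]
8. s, 1   [∧-rule on 6]
9. ¬◇¬p, 2   [¬□-rule on 5: fresh world 2, 0R2]
10. p, 0   [¬◇-rule on 9 via 2R0]
Accessibility: 0R0, 0R1, 0R2, 1R0, 1R1, 1R2, 2R0, 2R1, 2R2
Branch closes: p and ¬p both at 0.
Every branch closes (one shown): unsatisfiable in S5.
S4-tableau for the formula:
1. ¬(¬p → □◇¬p) ∧ ◇(r ∧ s), 0
2. ¬(¬p → □◇¬p), 0   [∧-rule on 1]
3. ◇(r ∧ s), 0   [∧-rule on 1]
4. ¬p, 0   [¬→-rule on 2]
5. ¬□◇¬p, 0   [¬→-rule on 2]
6. r ∧ s, 1   [◇-rule on 3: fresh world 1, 0R1]
7. r, 1   [∧-rule on 6]
8. s, 1   [∧-rule on 6]
9. ¬◇¬p, 2   [¬□-rule on 5: fresh world 2, 0R2]
10. p, 2   [¬◇-rule on 9 via 2R2]
Accessibility: 0R0, 0R1, 0R2, 1R1, 2R2
Complete open branch: satisfiable in S4, hence also in K, T (this S4-model is also a K-model and a T-model).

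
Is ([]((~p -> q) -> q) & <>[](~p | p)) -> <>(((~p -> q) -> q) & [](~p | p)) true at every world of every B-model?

Valid

Tableau for the negation ~(([]((~p -> q) -> q) & <>[](~p | p)) -> <>(((~p -> q) -> q) & [](~p | p))):
1. ~(([]((~p -> q) -> q) & <>[](~p | p)) -> <>(((~p -> q) -> q) & [](~p | p))), u
2. []((~p -> q) -> q) & <>[](~p | p), u   [~->-rule on 1]
3. ~<>(((~p -> q) -> q) & [](~p | p)), u   [~->-rule on 1]
4. []((~p -> q) -> q), u   [&-rule on 2]
5. <>[](~p | p), u   [&-rule on 2]
6. ~(((~p -> q) -> q) & [](~p | p)), u   [~<>-rule on 3 via uRu]
7. (~p -> q) -> q, u   [[]-rule on 4 via uRu]
8. ~[](~p | p), u   [~&-rule on 6 (branches; this branch)]
9. ~(~p -> q), u   [->-rule on 7 (branches; this branch)]
10. ~p, u   [~->-rule on 9]
11. ~q, u   [~->-rule on 9]
12. [](~p | p), v   [<>-rule on 5: fresh world v, uRv]
13. ~(((~p -> q) -> q) & [](~p | p)), v   [~<>-rule on 3 via uRv]
14. (~p -> q) -> q, v   [[]-rule on 4 via uRv]
15. ~p | p, u   [[]-rule on 12 via vRu]
16. ~p | p, v   [[]-rule on 12 via vRv]
17. ~[](~p | p), v   [~&-rule on 13 (branches; this branch)]
18. ~(~p -> q), v   [->-rule on 14 (branches; this branch)]
19. ~p, v   [~->-rule on 18]
20. ~q, v   [~->-rule on 18]
21. ~(~p | p), w   [~[]-rule on 8: fresh world w, uRw]
22. p, w   [~|-rule on 21]
23. ~p, w   [~|-rule on 21]
Accessibility: uRu, uRv, uRw, vRu, vRv, wRu, wRw
Branch closes: p and ~p both at w.
Every branch of the negation's tableau closes; the branch above is one of them.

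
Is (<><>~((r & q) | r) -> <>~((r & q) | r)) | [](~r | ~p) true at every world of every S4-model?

Yes, valid

Tableau for the negation ~((<><>~((r & q) | r) -> <>~((r & q) | r)) | [](~r | ~p)):
1. ~((<><>~((r & q) | r) -> <>~((r & q) | r)) | [](~r | ~p)), u
2. ~(<><>~((r & q) | r) -> <>~((r & q) | r)), u   [~|-rule on 1]
3. ~[](~r | ~p), u   [~|-rule on 1]
4. <><>~((r & q) | r), u   [~->-rule on 2]
5. ~<>~((r & q) | r), u   [~->-rule on 2]
6. (r & q) | r, u   [~<>-rule on 5 via uRu]
7. r & q, u   [|-rule on 6 (branches; this branch)]
8. r, u   [&-rule on 7]
9. q, u   [&-rule on 7]
10. ~(~r | ~p), v   [~[]-rule on 3: fresh world v, uRv]
11. r, v   [~|-rule on 10]
12. p, v   [~|-rule on 10]
13. (r & q) | r, v   [~<>-rule on 5 via uRv]
14. r & q, v   [|-rule on 13 (branches; this branch)]
15. q, v   [&-rule on 14]
16. <>~((r & q) | r), w   [<>-rule on 4: fresh world w, uRw]
17. (r & q) | r, w   [~<>-rule on 5 via uRw]
18. r & q, w   [|-rule on 17 (branches; this branch)]
19. r, w   [&-rule on 18]
20. q, w   [&-rule on 18]
21. ~((r & q) | r), x   [<>-rule on 16: fresh world x, wRx]
22. ~(r & q), x   [~|-rule on 21]
23. ~r, x   [~|-rule on 21]
24. (r & q) | r, x   [~<>-rule on 5 via uRx]
25. ~q, x   [~&-rule on 22 (branches; this branch)]
26. r & q, x   [|-rule on 24 (branches; this branch)]
27. r, x   [&-rule on 26]
28. q, x   [&-rule on 26]
Accessibility: uRu, uRv, uRw, uRx, vRv, wRw, wRx, xRx
Branch closes: r and ~r both at x.
Every branch of the negation's tableau closes; the branch above is one of them.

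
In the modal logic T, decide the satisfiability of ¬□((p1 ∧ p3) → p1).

1. ¬□((p1 ∧ p3) → p1), 0
2. ¬((p1 ∧ p3) → p1), 1
3. p1 ∧ p3, 1
4. ¬p1, 1
5. p1, 1
6. p3, 1
Accessibility: 0R0, 0R1, 1R1
Branch closes: p1 and ¬p1 both at 1.
All branches of the tableau close; one closing branch shown above.

Unsatisfiable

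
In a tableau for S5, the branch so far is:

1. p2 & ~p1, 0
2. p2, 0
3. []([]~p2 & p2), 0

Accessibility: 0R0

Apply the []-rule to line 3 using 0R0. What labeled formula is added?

[]~p2 & p2, 0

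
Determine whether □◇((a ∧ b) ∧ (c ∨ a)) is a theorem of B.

Tableau for the negation ¬□◇((a ∧ b) ∧ (c ∨ a)):
1. ¬□◇((a ∧ b) ∧ (c ∨ a)), w0
2. ¬◇((a ∧ b) ∧ (c ∨ a)), w1
3. ¬((a ∧ b) ∧ (c ∨ a)), w0
4. ¬((a ∧ b) ∧ (c ∨ a)), w1
5. ¬(c ∨ a), w0
6. ¬c, w0
7. ¬a, w0
8. ¬(c ∨ a), w1
9. ¬c, w1
10. ¬a, w1
Accessibility: w0Rw0, w0Rw1, w1Rw0, w1Rw1
The negation has an open branch (countermodel exists).

No, not valid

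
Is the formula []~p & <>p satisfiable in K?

1. []~p & <>p, 0
2. []~p, 0
3. <>p, 0
4. p, 1
5. ~p, 1
Accessibility: 0R1
Branch closes: p and ~p both at 1.
All branches of the tableau close; one closing branch shown above.

Unsatisfiable (every branch closes)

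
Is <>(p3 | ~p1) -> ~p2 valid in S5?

Tableau for the negation ~(<>(p3 | ~p1) -> ~p2):
1. ~(<>(p3 | ~p1) -> ~p2), 0
2. <>(p3 | ~p1), 0
3. p2, 0
4. p3 | ~p1, 1
5. ~p1, 1
Accessibility: 0R0, 0R1, 1R0, 1R1
The negation has an open branch (countermodel exists).

Invalid (countermodel exists)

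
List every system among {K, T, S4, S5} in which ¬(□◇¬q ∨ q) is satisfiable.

S4-tableau for the formula:
1. ¬(□◇¬q ∨ q), 0
2. ¬□◇¬q, 0   [¬∨-rule on 1]
3. ¬q, 0   [¬∨-rule on 1]
4. ¬◇¬q, 1   [¬□-rule on 2: fresh world 1, 0R1]
5. q, 1   [¬◇-rule on 4 via 1R1]
Accessibility: 0R0, 0R1, 1R1
Complete open branch: satisfiable in S4, hence also in K, T (this S4-model is also a K-model and a T-model).
S5-tableau for the formula:
1. ¬(□◇¬q ∨ q), 0
2. ¬□◇¬q, 0   [¬∨-rule on 1]
3. ¬q, 0   [¬∨-rule on 1]
4. ¬◇¬q, 1   [¬□-rule on 2: fresh world 1, 0R1]
5. q, 0   [¬◇-rule on 4 via 1R0]
Accessibility: 0R0, 0R1, 1R0, 1R1
Branch closes: q and ¬q both at 0.
Every branch closes (one shown): unsatisfiable in S5.

K, T, S4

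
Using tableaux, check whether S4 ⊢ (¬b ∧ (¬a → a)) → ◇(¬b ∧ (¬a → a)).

Valid

Tableau for the negation ¬((¬b ∧ (¬a → a)) → ◇(¬b ∧ (¬a → a))):
1. ¬((¬b ∧ (¬a → a)) → ◇(¬b ∧ (¬a → a))), w0
2. ¬b ∧ (¬a → a), w0
3. ¬◇(¬b ∧ (¬a → a)), w0
4. ¬b, w0
5. ¬a → a, w0
6. ¬(¬b ∧ (¬a → a)), w0
7. a, w0
8. ¬(¬a → a), w0
9. ¬a, w0
Accessibility: w0Rw0
Branch closes: a and ¬a both at w0.
Every branch of the negation's tableau closes; the branch above is one of them.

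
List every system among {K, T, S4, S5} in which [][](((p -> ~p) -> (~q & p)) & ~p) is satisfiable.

T-tableau for the formula:
1. [][](((p -> ~p) -> (~q & p)) & ~p), u
2. [](((p -> ~p) -> (~q & p)) & ~p), u
3. ((p -> ~p) -> (~q & p)) & ~p, u
4. (p -> ~p) -> (~q & p), u
5. ~p, u
6. ~q & p, u
7. ~q, u
8. p, u
Accessibility: uRu
Branch closes: p and ~p both at u.
Every branch closes (one shown): unsatisfiable in T, hence also in S4, S5 (every S4/S5-frame is a T-frame).
K-tableau for the formula:
1. [][](((p -> ~p) -> (~q & p)) & ~p), u
Complete open branch: satisfiable in K.

K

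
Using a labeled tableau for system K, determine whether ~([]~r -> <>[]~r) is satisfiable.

Yes, satisfiable

1. ~([]~r -> <>[]~r), u
2. []~r, u   [~->-rule on 1]
3. ~<>[]~r, u   [~->-rule on 1]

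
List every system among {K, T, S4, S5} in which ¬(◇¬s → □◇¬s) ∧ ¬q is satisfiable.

S4-tableau for the formula:
1. ¬(◇¬s → □◇¬s) ∧ ¬q, w0
2. ¬(◇¬s → □◇¬s), w0   [∧-rule on 1]
3. ¬q, w0   [∧-rule on 1]
4. ◇¬s, w0   [¬→-rule on 2]
5. ¬□◇¬s, w0   [¬→-rule on 2]
6. ¬s, w1   [◇-rule on 4: fresh world w1, w0Rw1]
7. ¬◇¬s, w2   [¬□-rule on 5: fresh world w2, w0Rw2]
8. s, w2   [¬◇-rule on 7 via w2Rw2]
Accessibility: w0Rw0, w0Rw1, w0Rw2, w1Rw1, w2Rw2
Complete open branch: satisfiable in S4, hence also in K, T (this S4-model is also a K-model and a T-model).
S5-tableau for the formula:
1. ¬(◇¬s → □◇¬s) ∧ ¬q, w0
2. ¬(◇¬s → □◇¬s), w0   [∧-rule on 1]
3. ¬q, w0   [∧-rule on 1]
4. ◇¬s, w0   [¬→-rule on 2]
5. ¬□◇¬s, w0   [¬→-rule on 2]
6. ¬s, w1   [◇-rule on 4: fresh world w1, w0Rw1]
7. ¬◇¬s, w2   [¬□-rule on 5: fresh world w2, w0Rw2]
8. s, w0   [¬◇-rule on 7 via w2Rw0]
9. s, w1   [¬◇-rule on 7 via w2Rw1]
Accessibility: w0Rw0, w0Rw1, w0Rw2, w1Rw0, w1Rw1, w1Rw2, w2Rw0, w2Rw1, w2Rw2
Branch closes: s and ¬s both at w1.
Every branch closes (one shown): unsatisfiable in S5.

K, T, S4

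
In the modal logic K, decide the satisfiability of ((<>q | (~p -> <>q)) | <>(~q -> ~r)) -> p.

1. ((<>q | (~p -> <>q)) | <>(~q -> ~r)) -> p, u
2. p, u

Satisfiable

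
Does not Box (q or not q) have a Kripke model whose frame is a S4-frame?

1. not Box (q or not q), 0
2. not (q or not q), 1
3. not q, 1
4. q, 1
Accessibility: 0R0, 0R1, 1R1
Branch closes: q and not q both at 1.
Every branch closes; the branch above is one of them.

Unsatisfiable (every branch closes)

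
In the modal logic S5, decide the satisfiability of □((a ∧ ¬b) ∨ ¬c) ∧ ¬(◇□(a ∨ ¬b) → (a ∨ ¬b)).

No, unsatisfiable

1. □((a ∧ ¬b) ∨ ¬c) ∧ ¬(◇□(a ∨ ¬b) → (a ∨ ¬b)), 0
2. □((a ∧ ¬b) ∨ ¬c), 0
3. ¬(◇□(a ∨ ¬b) → (a ∨ ¬b)), 0
4. ◇□(a ∨ ¬b), 0
5. ¬(a ∨ ¬b), 0
6. ¬a, 0
7. b, 0
8. (a ∧ ¬b) ∨ ¬c, 0
9. ¬c, 0
10. □(a ∨ ¬b), 1
11. (a ∧ ¬b) ∨ ¬c, 1
12. a ∨ ¬b, 0
13. a ∨ ¬b, 1
14. a ∧ ¬b, 1
15. a, 1
16. ¬b, 1
17. ¬b, 0
Accessibility: 0R0, 0R1, 1R0, 1R1
Branch closes: b and ¬b both at 0.
All branches of the tableau close; one closing branch shown above.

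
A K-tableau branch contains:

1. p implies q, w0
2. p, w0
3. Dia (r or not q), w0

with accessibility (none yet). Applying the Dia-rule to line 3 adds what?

a fresh world w1 with w0Rw1, and r or not q at w1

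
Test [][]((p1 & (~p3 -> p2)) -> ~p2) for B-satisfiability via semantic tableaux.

1. [][]((p1 & (~p3 -> p2)) -> ~p2), u
2. []((p1 & (~p3 -> p2)) -> ~p2), u
3. (p1 & (~p3 -> p2)) -> ~p2, u
4. ~p2, u
Accessibility: uRu

Satisfiable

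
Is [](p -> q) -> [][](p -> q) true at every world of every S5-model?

Valid

Tableau for the negation ~([](p -> q) -> [][](p -> q)):
1. ~([](p -> q) -> [][](p -> q)), w0
2. [](p -> q), w0
3. ~[][](p -> q), w0
4. p -> q, w0
5. q, w0
6. ~[](p -> q), w1
7. p -> q, w1
8. q, w1
9. ~(p -> q), w2
10. p, w2
11. ~q, w2
12. p -> q, w2
13. q, w2
Accessibility: w0Rw0, w0Rw1, w0Rw2, w1Rw0, w1Rw1, w1Rw2, w2Rw0, w2Rw1, w2Rw2
Branch closes: q and ~q both at w2.
All branches of the negation close; one closing branch shown above.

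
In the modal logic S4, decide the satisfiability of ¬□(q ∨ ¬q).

1. ¬□(q ∨ ¬q), w0
2. ¬(q ∨ ¬q), w1
3. ¬q, w1
4. q, w1
Accessibility: w0Rw0, w0Rw1, w1Rw1
Branch closes: q and ¬q both at w1.
All branches of the tableau close; one closing branch shown above.

No, unsatisfiable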